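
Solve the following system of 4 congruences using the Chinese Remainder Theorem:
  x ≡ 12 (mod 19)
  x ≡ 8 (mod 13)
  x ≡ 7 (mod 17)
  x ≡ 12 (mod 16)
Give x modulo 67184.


Product of moduli M = 19 · 13 · 17 · 16 = 67184.
Merge one congruence at a time:
  Start: x ≡ 12 (mod 19).
  Combine with x ≡ 8 (mod 13); new modulus lcm = 247.
    Write x = 12 + 19·t and substitute into x ≡ 8 (mod 13): 19·t ≡ 8 − 12 = -4 (mod 13).
    Reduce coefficients mod 13: 6·t ≡ 9 (mod 13).
    The inverse of 6 mod 13 is 11 (since 6·11 = 66 = 5·13 + 1), so t ≡ 11·9 = 99 ≡ 8 (mod 13).
    Then x = 12 + 19·8 = 164, valid modulo lcm(19, 13) = 247: x ≡ 164 (mod 247).
  Combine with x ≡ 7 (mod 17); new modulus lcm = 4199.
    Write x = 164 + 247·t and substitute into x ≡ 7 (mod 17): 247·t ≡ 7 − 164 = -157 (mod 17).
    Reduce coefficients mod 17: 9·t ≡ 13 (mod 17).
    The inverse of 9 mod 17 is 2 (since 9·2 = 18 = 1·17 + 1), so t ≡ 2·13 = 26 ≡ 9 (mod 17).
    Then x = 164 + 247·9 = 2387, valid modulo lcm(247, 17) = 4199: x ≡ 2387 (mod 4199).
  Combine with x ≡ 12 (mod 16); new modulus lcm = 67184.
    Write x = 2387 + 4199·t and substitute into x ≡ 12 (mod 16): 4199·t ≡ 12 − 2387 = -2375 (mod 16).
    Reduce coefficients mod 16: 7·t ≡ 9 (mod 16).
    The inverse of 7 mod 16 is 7 (since 7·7 = 49 = 3·16 + 1), so t ≡ 7·9 = 63 ≡ 15 (mod 16).
    Then x = 2387 + 4199·15 = 65372, valid modulo lcm(4199, 16) = 67184: x ≡ 65372 (mod 67184).
Verify against each original: 65372 mod 19 = 12, 65372 mod 13 = 8, 65372 mod 17 = 7, 65372 mod 16 = 12.

x ≡ 65372 (mod 67184).


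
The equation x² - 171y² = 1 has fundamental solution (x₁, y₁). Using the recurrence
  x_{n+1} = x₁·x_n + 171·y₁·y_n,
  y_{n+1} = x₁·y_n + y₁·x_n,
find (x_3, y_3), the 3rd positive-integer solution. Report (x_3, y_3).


Step 1: Find the fundamental solution (x₁, y₁) of x² - 171y² = 1.
  Expand √171 as a continued fraction. a₀ = ⌊√171⌋ = 13; iterate m_{k+1} = d_k·a_k − m_k, d_{k+1} = (171 − m_{k+1}²)/d_k, a_{k+1} = ⌊(a₀ + m_{k+1})/d_{k+1}⌋ (starting m₀ = 0, d₀ = 1), with convergents p_k = a_k·p_{k-1} + p_{k-2}, q_k = a_k·q_{k-1} + q_{k-2} (p₋₁ = 1, q₋₁ = 0):
  k = 0: a₀ = 13; p₀/q₀ = 13/1; p₀² − 171·q₀² = 169 − 171 = -2.
  k = 1: m = 13, d = 2, a = ⌊(13 + 13)/2⌋ = 13; p/q = (13·13 + 1)/(13·1 + 0) = 170/13; p² − 171·q² = 28900 − 28899 = 1.
  The first convergent with p² − 171·q² = 1 gives the fundamental solution (x₁, y₁) = (170, 13).
Step 2: Apply the recurrence (x_{n+1}, y_{n+1}) = (x₁x_n + 171y₁y_n, x₁y_n + y₁x_n) repeatedly.
  From (x_1, y_1) = (170, 13): x_2 = 170·170 + 171·13·13 = 57799; y_2 = 170·13 + 13·170 = 4420.
  From (x_2, y_2) = (57799, 4420): x_3 = 170·57799 + 171·13·4420 = 19651490; y_3 = 170·4420 + 13·57799 = 1502787.
Step 3: Verify x_3² - 171·y_3² = 386181059220100 - 386181059220099 = 1 (should be 1). ✓

(x_1, y_1) = (170, 13); (x_3, y_3) = (19651490, 1502787).


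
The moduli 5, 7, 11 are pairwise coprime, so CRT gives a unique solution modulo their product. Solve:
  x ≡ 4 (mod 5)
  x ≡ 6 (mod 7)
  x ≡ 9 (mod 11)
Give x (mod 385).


Moduli 5, 7, 11 are pairwise coprime; by CRT there is a unique solution modulo M = 5 · 7 · 11 = 385.
Solve pairwise, accumulating the modulus:
  Start with x ≡ 4 (mod 5).
  Combine with x ≡ 6 (mod 7): since gcd(5, 7) = 1, we get a unique residue mod 35.
    Write x = 4 + 5·t and substitute into x ≡ 6 (mod 7): 5·t ≡ 6 − 4 = 2 (mod 7).
    The inverse of 5 mod 7 is 3 (since 5·3 = 15 = 2·7 + 1), so t ≡ 3·2 = 6 ≡ 6 (mod 7).
    Then x = 4 + 5·6 = 34, valid modulo lcm(5, 7) = 35: x ≡ 34 (mod 35).
  Combine with x ≡ 9 (mod 11): since gcd(35, 11) = 1, we get a unique residue mod 385.
    Write x = 34 + 35·t and substitute into x ≡ 9 (mod 11): 35·t ≡ 9 − 34 = -25 (mod 11).
    Reduce coefficients mod 11: 2·t ≡ 8 (mod 11).
    The inverse of 2 mod 11 is 6 (since 2·6 = 12 = 1·11 + 1), so t ≡ 6·8 = 48 ≡ 4 (mod 11).
    Then x = 34 + 35·4 = 174, valid modulo lcm(35, 11) = 385: x ≡ 174 (mod 385).
Verify: 174 mod 5 = 4 ✓, 174 mod 7 = 6 ✓, 174 mod 11 = 9 ✓.

x ≡ 174 (mod 385).


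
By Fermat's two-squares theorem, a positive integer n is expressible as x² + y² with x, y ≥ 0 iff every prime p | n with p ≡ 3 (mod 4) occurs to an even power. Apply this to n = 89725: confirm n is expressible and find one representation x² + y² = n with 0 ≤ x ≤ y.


Step 1: Factor n = 89725 = 5^2 · 37 · 97.
Step 2: Check the mod-4 condition on each prime factor: 5 ≡ 1 (mod 4), exponent 2; 37 ≡ 1 (mod 4), exponent 1; 97 ≡ 1 (mod 4), exponent 1.
All primes ≡ 3 (mod 4) appear to even exponent (or don't appear), so by the two-squares theorem n IS expressible as a sum of two squares.
Step 3: Build a representation. Group n = k² · m with k = 5 and m = 37 · 97 = 3589 (a product of primes ≡ 1 (mod 4)); a representation of m scales to one of n via (k·x)² + (k·y)² = k²(x² + y²). Each prime p ≡ 1 (mod 4) is itself a sum of two squares; find a² by testing p − a² for a perfect square:
  37: 37 − 1² = 36 = 6² ⇒ 37 = 1² + 6².
  97: 97 − 1² = 96, 97 − 2² = 93, 97 − 3² = 88, 97 − 4² = 81 = 9² ⇒ 97 = 4² + 9².
  Combine using the Brahmagupta–Fibonacci identity (a² + b²)(c² + d²) = (ac − bd)² + (ad + bc)² = (ac + bd)² + (ad − bc)²:
  37 · 97 = 3589: from (1² + 6²)(4² + 9²), take (1·4 − 6·9, 1·9 + 6·4) = (4 − 54, 9 + 24) = (-50, 33); dropping signs (only squares matter) gives (50, 33); check 50² + 33² = 2500 + 1089 = 3589 ✓.
  Scale by k = 5: (5·50, 5·33) = (250, 165).
Step 4: Order so x ≤ y and verify: 165² + 250² = 27225 + 62500 = 89725 = n. ✓

n = 89725 = 165² + 250² (one valid representation with x ≤ y).


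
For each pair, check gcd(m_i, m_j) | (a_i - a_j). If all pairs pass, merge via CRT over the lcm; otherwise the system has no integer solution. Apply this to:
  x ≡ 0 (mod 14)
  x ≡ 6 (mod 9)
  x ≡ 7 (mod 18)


Moduli 14, 9, 18 are not pairwise coprime, so CRT works modulo lcm(m_i) when all pairwise compatibility conditions hold.
Pairwise compatibility: gcd(m_i, m_j) must divide a_i - a_j for every pair.
Merge one congruence at a time:
  Start: x ≡ 0 (mod 14).
  Combine with x ≡ 6 (mod 9): gcd(14, 9) = 1; 6 - 0 = 6, which IS divisible by 1, so compatible.
    Write x = 0 + 14·t and substitute into x ≡ 6 (mod 9): 14·t ≡ 6 − 0 = 6 (mod 9).
    Reduce coefficients mod 9: 5·t ≡ 6 (mod 9).
    The inverse of 5 mod 9 is 2 (since 5·2 = 10 = 1·9 + 1), so t ≡ 2·6 = 12 ≡ 3 (mod 9).
    Then x = 0 + 14·3 = 42, valid modulo lcm(14, 9) = 126: x ≡ 42 (mod 126).
  Combine with x ≡ 7 (mod 18): gcd(126, 18) = 18, and 7 - 42 = -35 is NOT divisible by 18.
    ⇒ system is inconsistent (no integer solution).

No solution (the system is inconsistent).


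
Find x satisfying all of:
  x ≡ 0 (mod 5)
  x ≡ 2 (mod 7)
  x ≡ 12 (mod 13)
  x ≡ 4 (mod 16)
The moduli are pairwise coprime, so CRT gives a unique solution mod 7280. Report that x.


Product of moduli M = 5 · 7 · 13 · 16 = 7280.
Merge one congruence at a time:
  Start: x ≡ 0 (mod 5).
  Combine with x ≡ 2 (mod 7); new modulus lcm = 35.
    Write x = 0 + 5·t and substitute into x ≡ 2 (mod 7): 5·t ≡ 2 − 0 = 2 (mod 7).
    The inverse of 5 mod 7 is 3 (since 5·3 = 15 = 2·7 + 1), so t ≡ 3·2 = 6 ≡ 6 (mod 7).
    Then x = 0 + 5·6 = 30, valid modulo lcm(5, 7) = 35: x ≡ 30 (mod 35).
  Combine with x ≡ 12 (mod 13); new modulus lcm = 455.
    Write x = 30 + 35·t and substitute into x ≡ 12 (mod 13): 35·t ≡ 12 − 30 = -18 (mod 13).
    Reduce coefficients mod 13: 9·t ≡ 8 (mod 13).
    The inverse of 9 mod 13 is 3 (since 9·3 = 27 = 2·13 + 1), so t ≡ 3·8 = 24 ≡ 11 (mod 13).
    Then x = 30 + 35·11 = 415, valid modulo lcm(35, 13) = 455: x ≡ 415 (mod 455).
  Combine with x ≡ 4 (mod 16); new modulus lcm = 7280.
    Write x = 415 + 455·t and substitute into x ≡ 4 (mod 16): 455·t ≡ 4 − 415 = -411 (mod 16).
    Reduce coefficients mod 16: 7·t ≡ 5 (mod 16).
    The inverse of 7 mod 16 is 7 (since 7·7 = 49 = 3·16 + 1), so t ≡ 7·5 = 35 ≡ 3 (mod 16).
    Then x = 415 + 455·3 = 1780, valid modulo lcm(455, 16) = 7280: x ≡ 1780 (mod 7280).
Verify against each original: 1780 mod 5 = 0, 1780 mod 7 = 2, 1780 mod 13 = 12, 1780 mod 16 = 4.

x ≡ 1780 (mod 7280).


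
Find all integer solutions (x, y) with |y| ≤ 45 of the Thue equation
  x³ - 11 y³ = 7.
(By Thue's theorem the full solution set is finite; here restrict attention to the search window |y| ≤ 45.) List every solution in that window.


The equation is x³ - 11y³ = 7. For fixed y, x³ = 11·y³ + 7, so a solution requires the RHS to be a perfect cube.
Strategy: iterate y from -45 to 45, compute RHS = 11·y³ + 7, and check whether it is a (positive or negative) perfect cube.
Check small values of y:
  y = 0: RHS = 7 is not a perfect cube.
  y = 1: RHS = 18 is not a perfect cube.
  y = -1: RHS = -4 is not a perfect cube.
  y = 2: RHS = 95 is not a perfect cube.
  y = -2: RHS = -81 is not a perfect cube.
  y = 3: RHS = 304 is not a perfect cube.
  y = -3: RHS = -290 is not a perfect cube.
Continuing the search up to |y| = 45 finds no solutions either.
No (x, y) in the scanned range satisfies the equation.

No integer solutions with |y| ≤ 45.


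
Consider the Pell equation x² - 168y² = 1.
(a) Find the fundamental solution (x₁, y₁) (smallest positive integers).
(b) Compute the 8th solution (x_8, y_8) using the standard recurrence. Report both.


Step 1: Find the fundamental solution (x₁, y₁) of x² - 168y² = 1.
  Expand √168 as a continued fraction. a₀ = ⌊√168⌋ = 12; iterate m_{k+1} = d_k·a_k − m_k, d_{k+1} = (168 − m_{k+1}²)/d_k, a_{k+1} = ⌊(a₀ + m_{k+1})/d_{k+1}⌋ (starting m₀ = 0, d₀ = 1), with convergents p_k = a_k·p_{k-1} + p_{k-2}, q_k = a_k·q_{k-1} + q_{k-2} (p₋₁ = 1, q₋₁ = 0):
  k = 0: a₀ = 12; p₀/q₀ = 12/1; p₀² − 168·q₀² = 144 − 168 = -24.
  k = 1: m = 12, d = 24, a = ⌊(12 + 12)/24⌋ = 1; p/q = (1·12 + 1)/(1·1 + 0) = 13/1; p² − 168·q² = 169 − 168 = 1.
  The first convergent with p² − 168·q² = 1 gives the fundamental solution (x₁, y₁) = (13, 1).
Step 2: Apply the recurrence (x_{n+1}, y_{n+1}) = (x₁x_n + 168y₁y_n, x₁y_n + y₁x_n) repeatedly.
  From (x_1, y_1) = (13, 1): x_2 = 13·13 + 168·1·1 = 337; y_2 = 13·1 + 1·13 = 26.
  From (x_2, y_2) = (337, 26): x_3 = 13·337 + 168·1·26 = 8749; y_3 = 13·26 + 1·337 = 675.
  From (x_3, y_3) = (8749, 675): x_4 = 13·8749 + 168·1·675 = 227137; y_4 = 13·675 + 1·8749 = 17524.
  From (x_4, y_4) = (227137, 17524): x_5 = 13·227137 + 168·1·17524 = 5896813; y_5 = 13·17524 + 1·227137 = 454949.
  From (x_5, y_5) = (5896813, 454949): x_6 = 13·5896813 + 168·1·454949 = 153090001; y_6 = 13·454949 + 1·5896813 = 11811150.
  From (x_6, y_6) = (153090001, 11811150): x_7 = 13·153090001 + 168·1·11811150 = 3974443213; y_7 = 13·11811150 + 1·153090001 = 306634951.
  From (x_7, y_7) = (3974443213, 306634951): x_8 = 13·3974443213 + 168·1·306634951 = 103182433537; y_8 = 13·306634951 + 1·3974443213 = 7960697576.
Step 3: Verify x_8² - 168·y_8² = 10646614590617422330369 - 10646614590617422330368 = 1 (should be 1). ✓

(x_1, y_1) = (13, 1); (x_8, y_8) = (103182433537, 7960697576).


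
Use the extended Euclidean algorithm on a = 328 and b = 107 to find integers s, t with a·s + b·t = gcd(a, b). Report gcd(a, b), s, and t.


Euclidean algorithm on (328, 107) — divide until remainder is 0:
  328 = 3 · 107 + 7
  107 = 15 · 7 + 2
  7 = 3 · 2 + 1
  2 = 2 · 1 + 0
gcd(328, 107) = 1.
Track Bezout coefficients alongside the remainders: start with r₀ = 328 = a·1 + b·0 (s = 1, t = 0) and r₁ = 107 = a·0 + b·1 (s = 0, t = 1); each new remainder r_{k+1} = r_{k-1} − q_k·r_k inherits s_{k+1} = s_{k-1} − q_k·s_k, t_{k+1} = t_{k-1} − q_k·t_k, so r_k = a·s_k + b·t_k at every step:
  q = 3: r = 7, s = 1 − 3·0 = 1, t = 0 − 3·1 = -3  (check: 328·1 + 107·(-3) = 7)
  q = 15: r = 2, s = 0 − 15·1 = -15, t = 1 − 15·(-3) = 46  (check: 328·(-15) + 107·46 = 2)
  q = 3: r = 1, s = 1 − 3·(-15) = 46, t = -3 − 3·46 = -141  (check: 328·46 + 107·(-141) = 1)
The row with r = 1 (the gcd) gives the Bezout coefficients s = 46, t = -141.
Result: 328 · (46) + 107 · (-141) = 1.

gcd(328, 107) = 1; s = 46, t = -141 (check: 328·46 + 107·(-141) = 1).


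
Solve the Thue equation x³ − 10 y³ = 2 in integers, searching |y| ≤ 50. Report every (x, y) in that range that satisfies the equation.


The equation is x³ - 10y³ = 2. For fixed y, x³ = 10·y³ + 2, so a solution requires the RHS to be a perfect cube.
Strategy: iterate y from -50 to 50, compute RHS = 10·y³ + 2, and check whether it is a (positive or negative) perfect cube.
Check small values of y:
  y = 0: RHS = 2 is not a perfect cube.
  y = 1: RHS = 12 is not a perfect cube.
  y = -1: RHS = -8 = (-2)³ ⇒ x = -2 works.
  y = 2: RHS = 82 is not a perfect cube.
  y = -2: RHS = -78 is not a perfect cube.
  y = 3: RHS = 272 is not a perfect cube.
  y = -3: RHS = -268 is not a perfect cube.
Continuing the search up to |y| = 50 finds no further solutions beyond those listed.
Collected solutions: (-2, -1).

Solutions (with |y| ≤ 50): (-2, -1).


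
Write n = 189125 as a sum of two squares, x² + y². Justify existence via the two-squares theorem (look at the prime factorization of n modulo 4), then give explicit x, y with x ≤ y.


Step 1: Factor n = 189125 = 5^3 · 17 · 89.
Step 2: Check the mod-4 condition on each prime factor: 5 ≡ 1 (mod 4), exponent 3; 17 ≡ 1 (mod 4), exponent 1; 89 ≡ 1 (mod 4), exponent 1.
All primes ≡ 3 (mod 4) appear to even exponent (or don't appear), so by the two-squares theorem n IS expressible as a sum of two squares.
Step 3: Build a representation. Group n = k² · m with k = 5 and m = 5 · 17 · 89 = 7565 (a product of primes ≡ 1 (mod 4)); a representation of m scales to one of n via (k·x)² + (k·y)² = k²(x² + y²). Each prime p ≡ 1 (mod 4) is itself a sum of two squares; find a² by testing p − a² for a perfect square:
  5: 5 − 1² = 4 = 2² ⇒ 5 = 1² + 2².
  17: 17 − 1² = 16 = 4² ⇒ 17 = 1² + 4².
  89: 89 − 1² = 88, 89 − 2² = 85, 89 − 3² = 80, 89 − 4² = 73, 89 − 5² = 64 = 8² ⇒ 89 = 5² + 8².
  Combine using the Brahmagupta–Fibonacci identity (a² + b²)(c² + d²) = (ac − bd)² + (ad + bc)² = (ac + bd)² + (ad − bc)²:
  5 · 17 = 85: from (1² + 2²)(1² + 4²), take (1·1 − 2·4, 1·4 + 2·1) = (1 − 8, 4 + 2) = (-7, 6); dropping signs (only squares matter) gives (7, 6); check 7² + 6² = 49 + 36 = 85 ✓.
  85 · 89 = 7565: from (7² + 6²)(5² + 8²), take (7·5 − 6·8, 7·8 + 6·5) = (35 − 48, 56 + 30) = (-13, 86); dropping signs (only squares matter) gives (13, 86); check 13² + 86² = 169 + 7396 = 7565 ✓.
  Scale by k = 5: (5·13, 5·86) = (65, 430).
Step 4: Order so x ≤ y and verify: 65² + 430² = 4225 + 184900 = 189125 = n. ✓

n = 189125 = 65² + 430² (one valid representation with x ≤ y).


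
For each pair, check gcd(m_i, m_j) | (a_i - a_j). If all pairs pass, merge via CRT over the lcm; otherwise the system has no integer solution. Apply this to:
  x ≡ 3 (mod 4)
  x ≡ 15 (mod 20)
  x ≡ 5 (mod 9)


Moduli 4, 20, 9 are not pairwise coprime, so CRT works modulo lcm(m_i) when all pairwise compatibility conditions hold.
Pairwise compatibility: gcd(m_i, m_j) must divide a_i - a_j for every pair.
Merge one congruence at a time:
  Start: x ≡ 3 (mod 4).
  Combine with x ≡ 15 (mod 20): gcd(4, 20) = 4; 15 - 3 = 12, which IS divisible by 4, so compatible.
    Write x = 3 + 4·t and substitute into x ≡ 15 (mod 20): 4·t ≡ 15 − 3 = 12 (mod 20).
    Divide the congruence (and modulus) by g = 4: 1·t ≡ 3 (mod 5).
    So t ≡ 3 (mod 5).
    Then x = 3 + 4·3 = 15, valid modulo lcm(4, 20) = 20: x ≡ 15 (mod 20).
  Combine with x ≡ 5 (mod 9): gcd(20, 9) = 1; 5 - 15 = -10, which IS divisible by 1, so compatible.
    Write x = 15 + 20·t and substitute into x ≡ 5 (mod 9): 20·t ≡ 5 − 15 = -10 (mod 9).
    Reduce coefficients mod 9: 2·t ≡ 8 (mod 9).
    The inverse of 2 mod 9 is 5 (since 2·5 = 10 = 1·9 + 1), so t ≡ 5·8 = 40 ≡ 4 (mod 9).
    Then x = 15 + 20·4 = 95, valid modulo lcm(20, 9) = 180: x ≡ 95 (mod 180).
Verify: 95 mod 4 = 3, 95 mod 20 = 15, 95 mod 9 = 5.

x ≡ 95 (mod 180).


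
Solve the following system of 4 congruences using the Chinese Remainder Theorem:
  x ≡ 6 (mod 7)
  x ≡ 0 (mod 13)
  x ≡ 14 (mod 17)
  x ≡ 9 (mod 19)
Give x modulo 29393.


Product of moduli M = 7 · 13 · 17 · 19 = 29393.
Merge one congruence at a time:
  Start: x ≡ 6 (mod 7).
  Combine with x ≡ 0 (mod 13); new modulus lcm = 91.
    Write x = 6 + 7·t and substitute into x ≡ 0 (mod 13): 7·t ≡ 0 − 6 = -6 (mod 13).
    Reduce coefficients mod 13: 7·t ≡ 7 (mod 13).
    The inverse of 7 mod 13 is 2 (since 7·2 = 14 = 1·13 + 1), so t ≡ 2·7 = 14 ≡ 1 (mod 13).
    Then x = 6 + 7·1 = 13, valid modulo lcm(7, 13) = 91: x ≡ 13 (mod 91).
  Combine with x ≡ 14 (mod 17); new modulus lcm = 1547.
    Write x = 13 + 91·t and substitute into x ≡ 14 (mod 17): 91·t ≡ 14 − 13 = 1 (mod 17).
    Reduce coefficients mod 17: 6·t ≡ 1 (mod 17).
    The inverse of 6 mod 17 is 3 (since 6·3 = 18 = 1·17 + 1), so t ≡ 3·1 = 3 ≡ 3 (mod 17).
    Then x = 13 + 91·3 = 286, valid modulo lcm(91, 17) = 1547: x ≡ 286 (mod 1547).
  Combine with x ≡ 9 (mod 19); new modulus lcm = 29393.
    Write x = 286 + 1547·t and substitute into x ≡ 9 (mod 19): 1547·t ≡ 9 − 286 = -277 (mod 19).
    Reduce coefficients mod 19: 8·t ≡ 8 (mod 19).
    The inverse of 8 mod 19 is 12 (since 8·12 = 96 = 5·19 + 1), so t ≡ 12·8 = 96 ≡ 1 (mod 19).
    Then x = 286 + 1547·1 = 1833, valid modulo lcm(1547, 19) = 29393: x ≡ 1833 (mod 29393).
Verify against each original: 1833 mod 7 = 6, 1833 mod 13 = 0, 1833 mod 17 = 14, 1833 mod 19 = 9.

x ≡ 1833 (mod 29393).


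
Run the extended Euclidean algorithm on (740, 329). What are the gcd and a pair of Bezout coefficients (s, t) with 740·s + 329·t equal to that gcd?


Euclidean algorithm on (740, 329) — divide until remainder is 0:
  740 = 2 · 329 + 82
  329 = 4 · 82 + 1
  82 = 82 · 1 + 0
gcd(740, 329) = 1.
Track Bezout coefficients alongside the remainders: start with r₀ = 740 = a·1 + b·0 (s = 1, t = 0) and r₁ = 329 = a·0 + b·1 (s = 0, t = 1); each new remainder r_{k+1} = r_{k-1} − q_k·r_k inherits s_{k+1} = s_{k-1} − q_k·s_k, t_{k+1} = t_{k-1} − q_k·t_k, so r_k = a·s_k + b·t_k at every step:
  q = 2: r = 82, s = 1 − 2·0 = 1, t = 0 − 2·1 = -2  (check: 740·1 + 329·(-2) = 82)
  q = 4: r = 1, s = 0 − 4·1 = -4, t = 1 − 4·(-2) = 9  (check: 740·(-4) + 329·9 = 1)
The row with r = 1 (the gcd) gives the Bezout coefficients s = -4, t = 9.
Result: 740 · (-4) + 329 · (9) = 1.

gcd(740, 329) = 1; s = -4, t = 9 (check: 740·(-4) + 329·9 = 1).


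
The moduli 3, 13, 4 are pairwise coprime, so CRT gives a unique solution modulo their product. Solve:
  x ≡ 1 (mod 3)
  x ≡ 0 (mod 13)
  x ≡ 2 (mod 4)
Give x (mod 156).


Moduli 3, 13, 4 are pairwise coprime; by CRT there is a unique solution modulo M = 3 · 13 · 4 = 156.
Solve pairwise, accumulating the modulus:
  Start with x ≡ 1 (mod 3).
  Combine with x ≡ 0 (mod 13): since gcd(3, 13) = 1, we get a unique residue mod 39.
    Write x = 1 + 3·t and substitute into x ≡ 0 (mod 13): 3·t ≡ 0 − 1 = -1 (mod 13).
    Reduce coefficients mod 13: 3·t ≡ 12 (mod 13).
    The inverse of 3 mod 13 is 9 (since 3·9 = 27 = 2·13 + 1), so t ≡ 9·12 = 108 ≡ 4 (mod 13).
    Then x = 1 + 3·4 = 13, valid modulo lcm(3, 13) = 39: x ≡ 13 (mod 39).
  Combine with x ≡ 2 (mod 4): since gcd(39, 4) = 1, we get a unique residue mod 156.
    Write x = 13 + 39·t and substitute into x ≡ 2 (mod 4): 39·t ≡ 2 − 13 = -11 (mod 4).
    Reduce coefficients mod 4: 3·t ≡ 1 (mod 4).
    The inverse of 3 mod 4 is 3 (since 3·3 = 9 = 2·4 + 1), so t ≡ 3·1 = 3 ≡ 3 (mod 4).
    Then x = 13 + 39·3 = 130, valid modulo lcm(39, 4) = 156: x ≡ 130 (mod 156).
Verify: 130 mod 3 = 1 ✓, 130 mod 13 = 0 ✓, 130 mod 4 = 2 ✓.

x ≡ 130 (mod 156).


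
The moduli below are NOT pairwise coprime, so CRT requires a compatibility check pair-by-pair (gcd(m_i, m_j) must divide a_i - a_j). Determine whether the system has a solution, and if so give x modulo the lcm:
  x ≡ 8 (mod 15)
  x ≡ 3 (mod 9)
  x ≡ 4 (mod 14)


Moduli 15, 9, 14 are not pairwise coprime, so CRT works modulo lcm(m_i) when all pairwise compatibility conditions hold.
Pairwise compatibility: gcd(m_i, m_j) must divide a_i - a_j for every pair.
Merge one congruence at a time:
  Start: x ≡ 8 (mod 15).
  Combine with x ≡ 3 (mod 9): gcd(15, 9) = 3, and 3 - 8 = -5 is NOT divisible by 3.
    ⇒ system is inconsistent (no integer solution).

No solution (the system is inconsistent).


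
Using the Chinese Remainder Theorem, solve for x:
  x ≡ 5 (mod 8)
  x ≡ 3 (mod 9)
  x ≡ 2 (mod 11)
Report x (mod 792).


Moduli 8, 9, 11 are pairwise coprime; by CRT there is a unique solution modulo M = 8 · 9 · 11 = 792.
Solve pairwise, accumulating the modulus:
  Start with x ≡ 5 (mod 8).
  Combine with x ≡ 3 (mod 9): since gcd(8, 9) = 1, we get a unique residue mod 72.
    Write x = 5 + 8·t and substitute into x ≡ 3 (mod 9): 8·t ≡ 3 − 5 = -2 (mod 9).
    Reduce coefficients mod 9: 8·t ≡ 7 (mod 9).
    The inverse of 8 mod 9 is 8 (since 8·8 = 64 = 7·9 + 1), so t ≡ 8·7 = 56 ≡ 2 (mod 9).
    Then x = 5 + 8·2 = 21, valid modulo lcm(8, 9) = 72: x ≡ 21 (mod 72).
  Combine with x ≡ 2 (mod 11): since gcd(72, 11) = 1, we get a unique residue mod 792.
    Write x = 21 + 72·t and substitute into x ≡ 2 (mod 11): 72·t ≡ 2 − 21 = -19 (mod 11).
    Reduce coefficients mod 11: 6·t ≡ 3 (mod 11).
    The inverse of 6 mod 11 is 2 (since 6·2 = 12 = 1·11 + 1), so t ≡ 2·3 = 6 ≡ 6 (mod 11).
    Then x = 21 + 72·6 = 453, valid modulo lcm(72, 11) = 792: x ≡ 453 (mod 792).
Verify: 453 mod 8 = 5 ✓, 453 mod 9 = 3 ✓, 453 mod 11 = 2 ✓.

x ≡ 453 (mod 792).


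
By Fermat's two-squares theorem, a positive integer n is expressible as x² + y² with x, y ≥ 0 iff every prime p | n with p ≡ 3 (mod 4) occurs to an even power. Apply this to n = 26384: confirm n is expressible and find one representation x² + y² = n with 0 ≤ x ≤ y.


Step 1: Factor n = 26384 = 2^4 · 17 · 97.
Step 2: Check the mod-4 condition on each prime factor: 2 = 2 (special); 17 ≡ 1 (mod 4), exponent 1; 97 ≡ 1 (mod 4), exponent 1.
All primes ≡ 3 (mod 4) appear to even exponent (or don't appear), so by the two-squares theorem n IS expressible as a sum of two squares.
Step 3: Build a representation. Group n = k² · m with k = 4 and m = 17 · 97 = 1649 (a product of primes ≡ 1 (mod 4)); a representation of m scales to one of n via (k·x)² + (k·y)² = k²(x² + y²). Each prime p ≡ 1 (mod 4) is itself a sum of two squares; find a² by testing p − a² for a perfect square:
  17: 17 − 1² = 16 = 4² ⇒ 17 = 1² + 4².
  97: 97 − 1² = 96, 97 − 2² = 93, 97 − 3² = 88, 97 − 4² = 81 = 9² ⇒ 97 = 4² + 9².
  Combine using the Brahmagupta–Fibonacci identity (a² + b²)(c² + d²) = (ac − bd)² + (ad + bc)² = (ac + bd)² + (ad − bc)²:
  17 · 97 = 1649: from (1² + 4²)(4² + 9²), take (1·4 − 4·9, 1·9 + 4·4) = (4 − 36, 9 + 16) = (-32, 25); dropping signs (only squares matter) gives (32, 25); check 32² + 25² = 1024 + 625 = 1649 ✓.
  Scale by k = 4: (4·32, 4·25) = (128, 100).
Step 4: Order so x ≤ y and verify: 100² + 128² = 10000 + 16384 = 26384 = n. ✓

n = 26384 = 100² + 128² (one valid representation with x ≤ y).


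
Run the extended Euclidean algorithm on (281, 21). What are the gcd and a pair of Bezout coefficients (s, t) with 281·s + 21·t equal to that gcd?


Euclidean algorithm on (281, 21) — divide until remainder is 0:
  281 = 13 · 21 + 8
  21 = 2 · 8 + 5
  8 = 1 · 5 + 3
  5 = 1 · 3 + 2
  3 = 1 · 2 + 1
  2 = 2 · 1 + 0
gcd(281, 21) = 1.
Track Bezout coefficients alongside the remainders: start with r₀ = 281 = a·1 + b·0 (s = 1, t = 0) and r₁ = 21 = a·0 + b·1 (s = 0, t = 1); each new remainder r_{k+1} = r_{k-1} − q_k·r_k inherits s_{k+1} = s_{k-1} − q_k·s_k, t_{k+1} = t_{k-1} − q_k·t_k, so r_k = a·s_k + b·t_k at every step:
  q = 13: r = 8, s = 1 − 13·0 = 1, t = 0 − 13·1 = -13  (check: 281·1 + 21·(-13) = 8)
  q = 2: r = 5, s = 0 − 2·1 = -2, t = 1 − 2·(-13) = 27  (check: 281·(-2) + 21·27 = 5)
  q = 1: r = 3, s = 1 − 1·(-2) = 3, t = -13 − 1·27 = -40  (check: 281·3 + 21·(-40) = 3)
  q = 1: r = 2, s = -2 − 1·3 = -5, t = 27 − 1·(-40) = 67  (check: 281·(-5) + 21·67 = 2)
  q = 1: r = 1, s = 3 − 1·(-5) = 8, t = -40 − 1·67 = -107  (check: 281·8 + 21·(-107) = 1)
The row with r = 1 (the gcd) gives the Bezout coefficients s = 8, t = -107.
Result: 281 · (8) + 21 · (-107) = 1.

gcd(281, 21) = 1; s = 8, t = -107 (check: 281·8 + 21·(-107) = 1).


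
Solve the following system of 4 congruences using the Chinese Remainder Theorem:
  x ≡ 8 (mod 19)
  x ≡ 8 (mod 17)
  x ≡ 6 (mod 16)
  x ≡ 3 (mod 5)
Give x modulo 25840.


Product of moduli M = 19 · 17 · 16 · 5 = 25840.
Merge one congruence at a time:
  Start: x ≡ 8 (mod 19).
  Combine with x ≡ 8 (mod 17); new modulus lcm = 323.
    Write x = 8 + 19·t and substitute into x ≡ 8 (mod 17): 19·t ≡ 8 − 8 = 0 (mod 17).
    Reduce coefficients mod 17: 2·t ≡ 0 (mod 17).
    The inverse of 2 mod 17 is 9 (since 2·9 = 18 = 1·17 + 1), so t ≡ 9·0 = 0 ≡ 0 (mod 17).
    Then x = 8 + 19·0 = 8, valid modulo lcm(19, 17) = 323: x ≡ 8 (mod 323).
  Combine with x ≡ 6 (mod 16); new modulus lcm = 5168.
    Write x = 8 + 323·t and substitute into x ≡ 6 (mod 16): 323·t ≡ 6 − 8 = -2 (mod 16).
    Reduce coefficients mod 16: 3·t ≡ 14 (mod 16).
    The inverse of 3 mod 16 is 11 (since 3·11 = 33 = 2·16 + 1), so t ≡ 11·14 = 154 ≡ 10 (mod 16).
    Then x = 8 + 323·10 = 3238, valid modulo lcm(323, 16) = 5168: x ≡ 3238 (mod 5168).
  Combine with x ≡ 3 (mod 5); new modulus lcm = 25840.
    Write x = 3238 + 5168·t and substitute into x ≡ 3 (mod 5): 5168·t ≡ 3 − 3238 = -3235 (mod 5).
    Reduce coefficients mod 5: 3·t ≡ 0 (mod 5).
    The inverse of 3 mod 5 is 2 (since 3·2 = 6 = 1·5 + 1), so t ≡ 2·0 = 0 ≡ 0 (mod 5).
    Then x = 3238 + 5168·0 = 3238, valid modulo lcm(5168, 5) = 25840: x ≡ 3238 (mod 25840).
Verify against each original: 3238 mod 19 = 8, 3238 mod 17 = 8, 3238 mod 16 = 6, 3238 mod 5 = 3.

x ≡ 3238 (mod 25840).


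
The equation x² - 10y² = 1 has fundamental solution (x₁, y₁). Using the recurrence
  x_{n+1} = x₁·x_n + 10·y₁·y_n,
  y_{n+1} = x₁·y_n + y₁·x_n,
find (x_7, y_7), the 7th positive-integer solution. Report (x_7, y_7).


Step 1: Find the fundamental solution (x₁, y₁) of x² - 10y² = 1.
  Expand √10 as a continued fraction. a₀ = ⌊√10⌋ = 3; iterate m_{k+1} = d_k·a_k − m_k, d_{k+1} = (10 − m_{k+1}²)/d_k, a_{k+1} = ⌊(a₀ + m_{k+1})/d_{k+1}⌋ (starting m₀ = 0, d₀ = 1), with convergents p_k = a_k·p_{k-1} + p_{k-2}, q_k = a_k·q_{k-1} + q_{k-2} (p₋₁ = 1, q₋₁ = 0):
  k = 0: a₀ = 3; p₀/q₀ = 3/1; p₀² − 10·q₀² = 9 − 10 = -1.
  k = 1: m = 3, d = 1, a = ⌊(3 + 3)/1⌋ = 6; p/q = (6·3 + 1)/(6·1 + 0) = 19/6; p² − 10·q² = 361 − 360 = 1.
  The first convergent with p² − 10·q² = 1 gives the fundamental solution (x₁, y₁) = (19, 6).
Step 2: Apply the recurrence (x_{n+1}, y_{n+1}) = (x₁x_n + 10y₁y_n, x₁y_n + y₁x_n) repeatedly.
  From (x_1, y_1) = (19, 6): x_2 = 19·19 + 10·6·6 = 721; y_2 = 19·6 + 6·19 = 228.
  From (x_2, y_2) = (721, 228): x_3 = 19·721 + 10·6·228 = 27379; y_3 = 19·228 + 6·721 = 8658.
  From (x_3, y_3) = (27379, 8658): x_4 = 19·27379 + 10·6·8658 = 1039681; y_4 = 19·8658 + 6·27379 = 328776.
  From (x_4, y_4) = (1039681, 328776): x_5 = 19·1039681 + 10·6·328776 = 39480499; y_5 = 19·328776 + 6·1039681 = 12484830.
  From (x_5, y_5) = (39480499, 12484830): x_6 = 19·39480499 + 10·6·12484830 = 1499219281; y_6 = 19·12484830 + 6·39480499 = 474094764.
  From (x_6, y_6) = (1499219281, 474094764): x_7 = 19·1499219281 + 10·6·474094764 = 56930852179; y_7 = 19·474094764 + 6·1499219281 = 18003116202.
Step 3: Verify x_7² - 10·y_7² = 3241121929827149048041 - 3241121929827149048040 = 1 (should be 1). ✓

(x_1, y_1) = (19, 6); (x_7, y_7) = (56930852179, 18003116202).


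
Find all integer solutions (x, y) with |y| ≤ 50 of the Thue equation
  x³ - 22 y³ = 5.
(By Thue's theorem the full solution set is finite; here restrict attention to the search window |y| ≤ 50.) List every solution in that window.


The equation is x³ - 22y³ = 5. For fixed y, x³ = 22·y³ + 5, so a solution requires the RHS to be a perfect cube.
Strategy: iterate y from -50 to 50, compute RHS = 22·y³ + 5, and check whether it is a (positive or negative) perfect cube.
Check small values of y:
  y = 0: RHS = 5 is not a perfect cube.
  y = 1: RHS = 27 = (3)³ ⇒ x = 3 works.
  y = -1: RHS = -17 is not a perfect cube.
  y = 2: RHS = 181 is not a perfect cube.
  y = -2: RHS = -171 is not a perfect cube.
  y = 3: RHS = 599 is not a perfect cube.
  y = -3: RHS = -589 is not a perfect cube.
Continuing the search up to |y| = 50 finds no further solutions beyond those listed.
Collected solutions: (3, 1).

Solutions (with |y| ≤ 50): (3, 1).


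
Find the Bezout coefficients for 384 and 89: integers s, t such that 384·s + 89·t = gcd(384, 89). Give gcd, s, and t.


Euclidean algorithm on (384, 89) — divide until remainder is 0:
  384 = 4 · 89 + 28
  89 = 3 · 28 + 5
  28 = 5 · 5 + 3
  5 = 1 · 3 + 2
  3 = 1 · 2 + 1
  2 = 2 · 1 + 0
gcd(384, 89) = 1.
Track Bezout coefficients alongside the remainders: start with r₀ = 384 = a·1 + b·0 (s = 1, t = 0) and r₁ = 89 = a·0 + b·1 (s = 0, t = 1); each new remainder r_{k+1} = r_{k-1} − q_k·r_k inherits s_{k+1} = s_{k-1} − q_k·s_k, t_{k+1} = t_{k-1} − q_k·t_k, so r_k = a·s_k + b·t_k at every step:
  q = 4: r = 28, s = 1 − 4·0 = 1, t = 0 − 4·1 = -4  (check: 384·1 + 89·(-4) = 28)
  q = 3: r = 5, s = 0 − 3·1 = -3, t = 1 − 3·(-4) = 13  (check: 384·(-3) + 89·13 = 5)
  q = 5: r = 3, s = 1 − 5·(-3) = 16, t = -4 − 5·13 = -69  (check: 384·16 + 89·(-69) = 3)
  q = 1: r = 2, s = -3 − 1·16 = -19, t = 13 − 1·(-69) = 82  (check: 384·(-19) + 89·82 = 2)
  q = 1: r = 1, s = 16 − 1·(-19) = 35, t = -69 − 1·82 = -151  (check: 384·35 + 89·(-151) = 1)
The row with r = 1 (the gcd) gives the Bezout coefficients s = 35, t = -151.
Result: 384 · (35) + 89 · (-151) = 1.

gcd(384, 89) = 1; s = 35, t = -151 (check: 384·35 + 89·(-151) = 1).


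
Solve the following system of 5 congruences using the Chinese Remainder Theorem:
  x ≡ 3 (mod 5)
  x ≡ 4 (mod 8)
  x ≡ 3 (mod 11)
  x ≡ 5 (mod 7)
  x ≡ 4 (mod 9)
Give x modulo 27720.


Product of moduli M = 5 · 8 · 11 · 7 · 9 = 27720.
Merge one congruence at a time:
  Start: x ≡ 3 (mod 5).
  Combine with x ≡ 4 (mod 8); new modulus lcm = 40.
    Write x = 3 + 5·t and substitute into x ≡ 4 (mod 8): 5·t ≡ 4 − 3 = 1 (mod 8).
    The inverse of 5 mod 8 is 5 (since 5·5 = 25 = 3·8 + 1), so t ≡ 5·1 = 5 ≡ 5 (mod 8).
    Then x = 3 + 5·5 = 28, valid modulo lcm(5, 8) = 40: x ≡ 28 (mod 40).
  Combine with x ≡ 3 (mod 11); new modulus lcm = 440.
    Write x = 28 + 40·t and substitute into x ≡ 3 (mod 11): 40·t ≡ 3 − 28 = -25 (mod 11).
    Reduce coefficients mod 11: 7·t ≡ 8 (mod 11).
    The inverse of 7 mod 11 is 8 (since 7·8 = 56 = 5·11 + 1), so t ≡ 8·8 = 64 ≡ 9 (mod 11).
    Then x = 28 + 40·9 = 388, valid modulo lcm(40, 11) = 440: x ≡ 388 (mod 440).
  Combine with x ≡ 5 (mod 7); new modulus lcm = 3080.
    Write x = 388 + 440·t and substitute into x ≡ 5 (mod 7): 440·t ≡ 5 − 388 = -383 (mod 7).
    Reduce coefficients mod 7: 6·t ≡ 2 (mod 7).
    The inverse of 6 mod 7 is 6 (since 6·6 = 36 = 5·7 + 1), so t ≡ 6·2 = 12 ≡ 5 (mod 7).
    Then x = 388 + 440·5 = 2588, valid modulo lcm(440, 7) = 3080: x ≡ 2588 (mod 3080).
  Combine with x ≡ 4 (mod 9); new modulus lcm = 27720.
    Write x = 2588 + 3080·t and substitute into x ≡ 4 (mod 9): 3080·t ≡ 4 − 2588 = -2584 (mod 9).
    Reduce coefficients mod 9: 2·t ≡ 8 (mod 9).
    The inverse of 2 mod 9 is 5 (since 2·5 = 10 = 1·9 + 1), so t ≡ 5·8 = 40 ≡ 4 (mod 9).
    Then x = 2588 + 3080·4 = 14908, valid modulo lcm(3080, 9) = 27720: x ≡ 14908 (mod 27720).
Verify against each original: 14908 mod 5 = 3, 14908 mod 8 = 4, 14908 mod 11 = 3, 14908 mod 7 = 5, 14908 mod 9 = 4.

x ≡ 14908 (mod 27720).


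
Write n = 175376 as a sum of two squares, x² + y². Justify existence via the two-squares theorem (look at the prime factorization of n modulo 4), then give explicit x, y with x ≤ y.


Step 1: Factor n = 175376 = 2^4 · 97 · 113.
Step 2: Check the mod-4 condition on each prime factor: 2 = 2 (special); 97 ≡ 1 (mod 4), exponent 1; 113 ≡ 1 (mod 4), exponent 1.
All primes ≡ 3 (mod 4) appear to even exponent (or don't appear), so by the two-squares theorem n IS expressible as a sum of two squares.
Step 3: Build a representation. Group n = k² · m with k = 4 and m = 97 · 113 = 10961 (a product of primes ≡ 1 (mod 4)); a representation of m scales to one of n via (k·x)² + (k·y)² = k²(x² + y²). Each prime p ≡ 1 (mod 4) is itself a sum of two squares; find a² by testing p − a² for a perfect square:
  97: 97 − 1² = 96, 97 − 2² = 93, 97 − 3² = 88, 97 − 4² = 81 = 9² ⇒ 97 = 4² + 9².
  113: 113 − 1² = 112, 113 − 2² = 109, 113 − 3² = 104, 113 − 4² = 97, 113 − 5² = 88, 113 − 6² = 77, 113 − 7² = 64 = 8² ⇒ 113 = 7² + 8².
  Combine using the Brahmagupta–Fibonacci identity (a² + b²)(c² + d²) = (ac − bd)² + (ad + bc)² = (ac + bd)² + (ad − bc)²:
  97 · 113 = 10961: from (4² + 9²)(7² + 8²), take (4·7 − 9·8, 4·8 + 9·7) = (28 − 72, 32 + 63) = (-44, 95); dropping signs (only squares matter) gives (44, 95); check 44² + 95² = 1936 + 9025 = 10961 ✓.
  Scale by k = 4: (4·44, 4·95) = (176, 380).
Step 4: Order so x ≤ y and verify: 176² + 380² = 30976 + 144400 = 175376 = n. ✓

n = 175376 = 176² + 380² (one valid representation with x ≤ y).


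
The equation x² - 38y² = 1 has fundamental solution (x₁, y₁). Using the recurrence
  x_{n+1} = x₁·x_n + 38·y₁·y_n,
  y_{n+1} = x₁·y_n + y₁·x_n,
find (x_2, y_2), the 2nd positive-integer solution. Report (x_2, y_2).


Step 1: Find the fundamental solution (x₁, y₁) of x² - 38y² = 1.
  Expand √38 as a continued fraction. a₀ = ⌊√38⌋ = 6; iterate m_{k+1} = d_k·a_k − m_k, d_{k+1} = (38 − m_{k+1}²)/d_k, a_{k+1} = ⌊(a₀ + m_{k+1})/d_{k+1}⌋ (starting m₀ = 0, d₀ = 1), with convergents p_k = a_k·p_{k-1} + p_{k-2}, q_k = a_k·q_{k-1} + q_{k-2} (p₋₁ = 1, q₋₁ = 0):
  k = 0: a₀ = 6; p₀/q₀ = 6/1; p₀² − 38·q₀² = 36 − 38 = -2.
  k = 1: m = 6, d = 2, a = ⌊(6 + 6)/2⌋ = 6; p/q = (6·6 + 1)/(6·1 + 0) = 37/6; p² − 38·q² = 1369 − 1368 = 1.
  The first convergent with p² − 38·q² = 1 gives the fundamental solution (x₁, y₁) = (37, 6).
Step 2: Apply the recurrence (x_{n+1}, y_{n+1}) = (x₁x_n + 38y₁y_n, x₁y_n + y₁x_n) repeatedly.
  From (x_1, y_1) = (37, 6): x_2 = 37·37 + 38·6·6 = 2737; y_2 = 37·6 + 6·37 = 444.
Step 3: Verify x_2² - 38·y_2² = 7491169 - 7491168 = 1 (should be 1). ✓

(x_1, y_1) = (37, 6); (x_2, y_2) = (2737, 444).


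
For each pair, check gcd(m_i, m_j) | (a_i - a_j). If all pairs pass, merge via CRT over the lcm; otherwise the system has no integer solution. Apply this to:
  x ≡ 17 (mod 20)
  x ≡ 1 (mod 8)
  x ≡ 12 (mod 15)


Moduli 20, 8, 15 are not pairwise coprime, so CRT works modulo lcm(m_i) when all pairwise compatibility conditions hold.
Pairwise compatibility: gcd(m_i, m_j) must divide a_i - a_j for every pair.
Merge one congruence at a time:
  Start: x ≡ 17 (mod 20).
  Combine with x ≡ 1 (mod 8): gcd(20, 8) = 4; 1 - 17 = -16, which IS divisible by 4, so compatible.
    Write x = 17 + 20·t and substitute into x ≡ 1 (mod 8): 20·t ≡ 1 − 17 = -16 (mod 8).
    Divide the congruence (and modulus) by g = 4: 5·t ≡ -4 (mod 2).
    Reduce coefficients mod 2: 1·t ≡ 0 (mod 2).
    So t ≡ 0 (mod 2).
    Then x = 17 + 20·0 = 17, valid modulo lcm(20, 8) = 40: x ≡ 17 (mod 40).
  Combine with x ≡ 12 (mod 15): gcd(40, 15) = 5; 12 - 17 = -5, which IS divisible by 5, so compatible.
    Write x = 17 + 40·t and substitute into x ≡ 12 (mod 15): 40·t ≡ 12 − 17 = -5 (mod 15).
    Divide the congruence (and modulus) by g = 5: 8·t ≡ -1 (mod 3).
    Reduce coefficients mod 3: 2·t ≡ 2 (mod 3).
    The inverse of 2 mod 3 is 2 (since 2·2 = 4 = 1·3 + 1), so t ≡ 2·2 = 4 ≡ 1 (mod 3).
    Then x = 17 + 40·1 = 57, valid modulo lcm(40, 15) = 120: x ≡ 57 (mod 120).
Verify: 57 mod 20 = 17, 57 mod 8 = 1, 57 mod 15 = 12.

x ≡ 57 (mod 120).


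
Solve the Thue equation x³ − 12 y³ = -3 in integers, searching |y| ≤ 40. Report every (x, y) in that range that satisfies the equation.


The equation is x³ - 12y³ = -3. For fixed y, x³ = 12·y³ − 3, so a solution requires the RHS to be a perfect cube.
Strategy: iterate y from -40 to 40, compute RHS = 12·y³ − 3, and check whether it is a (positive or negative) perfect cube.
Check small values of y:
  y = 0: RHS = -3 is not a perfect cube.
  y = 1: RHS = 9 is not a perfect cube.
  y = -1: RHS = -15 is not a perfect cube.
  y = 2: RHS = 93 is not a perfect cube.
  y = -2: RHS = -99 is not a perfect cube.
  y = 3: RHS = 321 is not a perfect cube.
  y = -3: RHS = -327 is not a perfect cube.
Continuing the search up to |y| = 40 finds no solutions either.
No (x, y) in the scanned range satisfies the equation.

No integer solutions with |y| ≤ 40.


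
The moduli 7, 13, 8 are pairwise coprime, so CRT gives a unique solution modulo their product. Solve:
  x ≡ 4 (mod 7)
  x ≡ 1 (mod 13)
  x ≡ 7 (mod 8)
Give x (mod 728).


Moduli 7, 13, 8 are pairwise coprime; by CRT there is a unique solution modulo M = 7 · 13 · 8 = 728.
Solve pairwise, accumulating the modulus:
  Start with x ≡ 4 (mod 7).
  Combine with x ≡ 1 (mod 13): since gcd(7, 13) = 1, we get a unique residue mod 91.
    Write x = 4 + 7·t and substitute into x ≡ 1 (mod 13): 7·t ≡ 1 − 4 = -3 (mod 13).
    Reduce coefficients mod 13: 7·t ≡ 10 (mod 13).
    The inverse of 7 mod 13 is 2 (since 7·2 = 14 = 1·13 + 1), so t ≡ 2·10 = 20 ≡ 7 (mod 13).
    Then x = 4 + 7·7 = 53, valid modulo lcm(7, 13) = 91: x ≡ 53 (mod 91).
  Combine with x ≡ 7 (mod 8): since gcd(91, 8) = 1, we get a unique residue mod 728.
    Write x = 53 + 91·t and substitute into x ≡ 7 (mod 8): 91·t ≡ 7 − 53 = -46 (mod 8).
    Reduce coefficients mod 8: 3·t ≡ 2 (mod 8).
    The inverse of 3 mod 8 is 3 (since 3·3 = 9 = 1·8 + 1), so t ≡ 3·2 = 6 ≡ 6 (mod 8).
    Then x = 53 + 91·6 = 599, valid modulo lcm(91, 8) = 728: x ≡ 599 (mod 728).
Verify: 599 mod 7 = 4 ✓, 599 mod 13 = 1 ✓, 599 mod 8 = 7 ✓.

x ≡ 599 (mod 728).


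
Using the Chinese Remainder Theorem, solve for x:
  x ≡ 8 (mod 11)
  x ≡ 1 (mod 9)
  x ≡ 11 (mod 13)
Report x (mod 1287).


Moduli 11, 9, 13 are pairwise coprime; by CRT there is a unique solution modulo M = 11 · 9 · 13 = 1287.
Solve pairwise, accumulating the modulus:
  Start with x ≡ 8 (mod 11).
  Combine with x ≡ 1 (mod 9): since gcd(11, 9) = 1, we get a unique residue mod 99.
    Write x = 8 + 11·t and substitute into x ≡ 1 (mod 9): 11·t ≡ 1 − 8 = -7 (mod 9).
    Reduce coefficients mod 9: 2·t ≡ 2 (mod 9).
    The inverse of 2 mod 9 is 5 (since 2·5 = 10 = 1·9 + 1), so t ≡ 5·2 = 10 ≡ 1 (mod 9).
    Then x = 8 + 11·1 = 19, valid modulo lcm(11, 9) = 99: x ≡ 19 (mod 99).
  Combine with x ≡ 11 (mod 13): since gcd(99, 13) = 1, we get a unique residue mod 1287.
    Write x = 19 + 99·t and substitute into x ≡ 11 (mod 13): 99·t ≡ 11 − 19 = -8 (mod 13).
    Reduce coefficients mod 13: 8·t ≡ 5 (mod 13).
    The inverse of 8 mod 13 is 5 (since 8·5 = 40 = 3·13 + 1), so t ≡ 5·5 = 25 ≡ 12 (mod 13).
    Then x = 19 + 99·12 = 1207, valid modulo lcm(99, 13) = 1287: x ≡ 1207 (mod 1287).
Verify: 1207 mod 11 = 8 ✓, 1207 mod 9 = 1 ✓, 1207 mod 13 = 11 ✓.

x ≡ 1207 (mod 1287).
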